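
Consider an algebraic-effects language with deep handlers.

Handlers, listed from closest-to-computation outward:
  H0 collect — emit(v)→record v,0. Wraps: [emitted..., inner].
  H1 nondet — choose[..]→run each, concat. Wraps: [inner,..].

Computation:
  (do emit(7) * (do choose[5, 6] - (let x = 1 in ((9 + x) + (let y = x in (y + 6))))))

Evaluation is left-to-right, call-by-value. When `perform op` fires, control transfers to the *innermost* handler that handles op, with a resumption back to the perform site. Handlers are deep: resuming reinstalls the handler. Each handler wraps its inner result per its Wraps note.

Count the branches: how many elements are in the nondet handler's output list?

Working:
emit(7) @ H0 ⇒ out+=7
choose[5, 6] @ H1
  branch[0] choose=5:
    H0 returns [7, 0]
    H1 returns [[7, 0]]
  branch[1] choose=6:
    H0 returns [7, 0]
    H1 returns [[7, 0]]
= [[7, 0], [7, 0]]

Answer: 2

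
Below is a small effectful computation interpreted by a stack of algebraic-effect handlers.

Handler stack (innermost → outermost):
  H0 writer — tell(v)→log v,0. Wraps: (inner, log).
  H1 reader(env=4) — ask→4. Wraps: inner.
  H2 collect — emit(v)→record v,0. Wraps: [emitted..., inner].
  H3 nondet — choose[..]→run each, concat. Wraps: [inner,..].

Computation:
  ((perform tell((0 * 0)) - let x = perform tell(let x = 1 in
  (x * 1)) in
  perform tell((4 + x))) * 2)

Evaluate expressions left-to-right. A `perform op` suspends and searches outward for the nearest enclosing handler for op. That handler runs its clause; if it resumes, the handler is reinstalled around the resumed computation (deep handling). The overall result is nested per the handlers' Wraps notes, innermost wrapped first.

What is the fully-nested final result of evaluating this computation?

Step-by-step:
tell(0) @ H0 ⇒ log+=0
tell(1) @ H0 ⇒ log+=1
tell(4) @ H0 ⇒ log+=4
H0 returns (0, (0, 1, 4))
H1 returns (0, (0, 1, 4))
H2 returns [(0, (0, 1, 4))]
H3 returns [[(0, (0, 1, 4))]]
= [[(0, (0, 1, 4))]]

Answer: [[(0, (0, 1, 4))]]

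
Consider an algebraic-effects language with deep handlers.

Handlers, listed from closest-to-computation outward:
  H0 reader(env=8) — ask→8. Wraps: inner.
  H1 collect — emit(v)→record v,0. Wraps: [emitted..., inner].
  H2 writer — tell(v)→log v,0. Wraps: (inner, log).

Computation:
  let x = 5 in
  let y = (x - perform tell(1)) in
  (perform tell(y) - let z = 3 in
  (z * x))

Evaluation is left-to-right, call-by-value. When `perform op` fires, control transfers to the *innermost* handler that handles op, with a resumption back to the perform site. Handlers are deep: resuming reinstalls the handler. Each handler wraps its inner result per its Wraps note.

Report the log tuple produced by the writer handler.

Answer: (1, 5)

Working:
tell(1) @ H2 ⇒ log+=1
tell(5) @ H2 ⇒ log+=5
H0 returns -15
H1 returns [-15]
H2 returns ([-15], (1, 5))
= ([-15], (1, 5))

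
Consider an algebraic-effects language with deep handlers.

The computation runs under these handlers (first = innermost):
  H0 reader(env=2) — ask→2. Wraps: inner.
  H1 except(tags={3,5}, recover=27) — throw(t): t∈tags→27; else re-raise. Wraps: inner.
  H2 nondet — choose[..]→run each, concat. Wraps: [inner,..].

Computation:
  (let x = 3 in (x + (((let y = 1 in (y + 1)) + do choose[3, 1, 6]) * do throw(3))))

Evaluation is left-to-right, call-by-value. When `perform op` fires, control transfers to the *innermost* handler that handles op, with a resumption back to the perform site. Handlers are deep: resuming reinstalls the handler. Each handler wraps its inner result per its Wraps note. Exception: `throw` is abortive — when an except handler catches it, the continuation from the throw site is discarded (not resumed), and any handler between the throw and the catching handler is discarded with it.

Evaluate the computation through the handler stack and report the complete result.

Evaluation trace:
choose[3, 1, 6] @ H2
  branch[0] choose=3:
    throw(3) @ H1 caught ⇒ 27
    H2 returns [27]
  branch[1] choose=1:
    throw(3) @ H1 caught ⇒ 27
    H2 returns [27]
  branch[2] choose=6:
    throw(3) @ H1 caught ⇒ 27
    H2 returns [27]
= [27, 27, 27]

Answer: [27, 27, 27]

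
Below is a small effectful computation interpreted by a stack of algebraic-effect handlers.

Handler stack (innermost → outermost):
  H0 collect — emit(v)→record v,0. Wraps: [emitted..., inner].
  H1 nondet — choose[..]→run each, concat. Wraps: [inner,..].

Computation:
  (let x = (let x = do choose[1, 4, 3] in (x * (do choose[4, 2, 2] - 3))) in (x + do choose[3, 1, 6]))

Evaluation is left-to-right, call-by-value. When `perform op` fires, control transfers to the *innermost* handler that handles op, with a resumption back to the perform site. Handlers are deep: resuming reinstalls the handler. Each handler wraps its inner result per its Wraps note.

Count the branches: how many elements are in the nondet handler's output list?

Answer: 27

Step-by-step:
choose[1, 4, 3] @ H1
  branch[0] choose=1:
    choose[4, 2, 2] @ H1
      branch[0] choose=4:
        choose[3, 1, 6] @ H1
          branch[0] choose=3:
            H0 returns [4]
            H1 returns [[4]]
          branch[1] choose=1:
            H0 returns [2]
            H1 returns [[2]]
          branch[2] choose=6:
            H0 returns [7]
            H1 returns [[7]]
      branch[1] choose=2:
        choose[3, 1, 6] @ H1
          branch[0] choose=3:
            H0 returns [2]
            H1 returns [[2]]
          branch[1] choose=1:
            H0 returns [0]
            H1 returns [[0]]
          branch[2] choose=6:
            H0 returns [5]
            H1 returns [[5]]
      branch[2] choose=2:
        choose[3, 1, 6] @ H1
          branch[0] choose=3:
            H0 returns [2]
            H1 returns [[2]]
          branch[1] choose=1:
            H0 returns [0]
            H1 returns [[0]]
          branch[2] choose=6:
            H0 returns [5]
            H1 returns [[5]]
  branch[1] choose=4:
    choose[4, 2, 2] @ H1
      branch[0] choose=4:
        choose[3, 1, 6] @ H1
          branch[0] choose=3:
            H0 returns [7]
            H1 returns [[7]]
          branch[1] choose=1:
            H0 returns [5]
            H1 returns [[5]]
          branch[2] choose=6:
            H0 returns [10]
            H1 returns [[10]]
      branch[1] choose=2:
        choose[3, 1, 6] @ H1
          branch[0] choose=3:
            H0 returns [-1]
            H1 returns [[-1]]
          branch[1] choose=1:
            H0 returns [-3]
            H1 returns [[-3]]
          branch[2] choose=6:
            H0 returns [2]
            H1 returns [[2]]
      branch[2] choose=2:
        choose[3, 1, 6] @ H1
          branch[0] choose=3:
            H0 returns [-1]
            H1 returns [[-1]]
          branch[1] choose=1:
            H0 returns [-3]
            H1 returns [[-3]]
          branch[2] choose=6:
            H0 returns [2]
            H1 returns [[2]]
  branch[2] choose=3:
    choose[4, 2, 2] @ H1
      branch[0] choose=4:
        choose[3, 1, 6] @ H1
          branch[0] choose=3:
            H0 returns [6]
            H1 returns [[6]]
          branch[1] choose=1:
            H0 returns [4]
            H1 returns [[4]]
          branch[2] choose=6:
            H0 returns [9]
            H1 returns [[9]]
      branch[1] choose=2:
        choose[3, 1, 6] @ H1
          branch[0] choose=3:
            H0 returns [0]
            H1 returns [[0]]
          branch[1] choose=1:
            H0 returns [-2]
            H1 returns [[-2]]
          branch[2] choose=6:
            H0 returns [3]
            H1 returns [[3]]
      branch[2] choose=2:
        choose[3, 1, 6] @ H1
          branch[0] choose=3:
            H0 returns [0]
            H1 returns [[0]]
          branch[1] choose=1:
            H0 returns [-2]
            H1 returns [[-2]]
          branch[2] choose=6:
            H0 returns [3]
            H1 returns [[3]]
= [[4], [2], [7], [2], [0], [5], [2], [0], [5], [7], [5], [10], [-1], [-3], [2], [-1], [-3], [2], [6], [4], [9], [0], [-2], [3], [0], [-2], [3]]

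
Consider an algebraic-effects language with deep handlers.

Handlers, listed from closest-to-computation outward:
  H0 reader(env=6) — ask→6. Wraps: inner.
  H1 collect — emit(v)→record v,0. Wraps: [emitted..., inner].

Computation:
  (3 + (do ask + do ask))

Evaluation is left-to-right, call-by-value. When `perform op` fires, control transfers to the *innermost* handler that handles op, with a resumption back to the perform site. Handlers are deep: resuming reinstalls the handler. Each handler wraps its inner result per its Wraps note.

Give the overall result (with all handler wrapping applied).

Working:
ask @ H0 ⇒ 6
ask @ H0 ⇒ 6
H0 returns 15
H1 returns [15]
= [15]

Answer: [15]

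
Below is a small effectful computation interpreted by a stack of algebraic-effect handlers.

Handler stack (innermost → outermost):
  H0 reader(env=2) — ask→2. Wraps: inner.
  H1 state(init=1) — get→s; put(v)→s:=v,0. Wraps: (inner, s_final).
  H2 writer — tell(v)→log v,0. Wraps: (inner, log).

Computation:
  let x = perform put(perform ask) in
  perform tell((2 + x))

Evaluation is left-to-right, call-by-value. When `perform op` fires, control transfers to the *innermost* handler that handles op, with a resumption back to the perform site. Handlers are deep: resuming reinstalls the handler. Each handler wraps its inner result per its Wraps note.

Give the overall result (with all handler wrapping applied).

Evaluation trace:
ask @ H0 ⇒ 2
put(2) @ H1 ⇒ s:=2
tell(2) @ H2 ⇒ log+=2
H0 returns 0
H1 returns (0, 2)
H2 returns ((0, 2), (2))
= ((0, 2), (2))

Answer: ((0, 2), (2))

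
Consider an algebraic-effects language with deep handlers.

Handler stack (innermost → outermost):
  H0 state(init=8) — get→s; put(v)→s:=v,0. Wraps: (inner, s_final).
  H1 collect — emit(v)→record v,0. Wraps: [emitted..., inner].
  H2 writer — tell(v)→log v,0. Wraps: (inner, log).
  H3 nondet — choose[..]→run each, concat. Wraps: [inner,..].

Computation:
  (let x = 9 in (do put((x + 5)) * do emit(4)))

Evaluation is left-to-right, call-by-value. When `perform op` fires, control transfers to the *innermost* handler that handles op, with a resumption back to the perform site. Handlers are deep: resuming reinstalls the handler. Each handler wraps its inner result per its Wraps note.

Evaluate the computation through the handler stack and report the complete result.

Answer: [([4, (0, 14)], ())]

Step-by-step:
put(14) @ H0 ⇒ s:=14
emit(4) @ H1 ⇒ out+=4
H0 returns (0, 14)
H1 returns [4, (0, 14)]
H2 returns ([4, (0, 14)], ())
H3 returns [([4, (0, 14)], ())]
= [([4, (0, 14)], ())]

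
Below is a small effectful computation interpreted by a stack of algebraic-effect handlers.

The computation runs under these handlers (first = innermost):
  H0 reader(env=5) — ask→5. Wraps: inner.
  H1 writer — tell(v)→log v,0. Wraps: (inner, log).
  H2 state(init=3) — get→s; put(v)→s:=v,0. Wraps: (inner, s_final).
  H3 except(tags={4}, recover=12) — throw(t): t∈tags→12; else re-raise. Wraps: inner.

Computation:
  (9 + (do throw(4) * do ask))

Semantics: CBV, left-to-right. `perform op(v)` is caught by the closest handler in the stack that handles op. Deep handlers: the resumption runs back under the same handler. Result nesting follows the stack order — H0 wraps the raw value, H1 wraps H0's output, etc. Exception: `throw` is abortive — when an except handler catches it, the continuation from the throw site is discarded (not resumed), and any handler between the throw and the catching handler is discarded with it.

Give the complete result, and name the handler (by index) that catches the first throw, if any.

Answer: 12 ; first throw caught by: H3

Step-by-step:
throw(4) @ H3 caught ⇒ 12
= 12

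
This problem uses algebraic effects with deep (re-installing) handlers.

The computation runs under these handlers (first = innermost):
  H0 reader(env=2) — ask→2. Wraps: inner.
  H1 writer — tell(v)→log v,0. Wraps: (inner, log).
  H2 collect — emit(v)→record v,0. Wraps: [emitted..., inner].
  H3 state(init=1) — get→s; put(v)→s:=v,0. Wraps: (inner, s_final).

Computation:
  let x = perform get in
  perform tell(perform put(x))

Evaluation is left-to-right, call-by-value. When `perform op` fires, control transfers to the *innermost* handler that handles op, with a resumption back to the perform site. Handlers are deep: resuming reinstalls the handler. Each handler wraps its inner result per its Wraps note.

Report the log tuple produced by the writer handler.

Answer: (0)

Evaluation trace:
get @ H3 ⇒ 1
put(1) @ H3 ⇒ s:=1
tell(0) @ H1 ⇒ log+=0
H0 returns 0
H1 returns (0, (0))
H2 returns [(0, (0))]
H3 returns ([(0, (0))], 1)
= ([(0, (0))], 1)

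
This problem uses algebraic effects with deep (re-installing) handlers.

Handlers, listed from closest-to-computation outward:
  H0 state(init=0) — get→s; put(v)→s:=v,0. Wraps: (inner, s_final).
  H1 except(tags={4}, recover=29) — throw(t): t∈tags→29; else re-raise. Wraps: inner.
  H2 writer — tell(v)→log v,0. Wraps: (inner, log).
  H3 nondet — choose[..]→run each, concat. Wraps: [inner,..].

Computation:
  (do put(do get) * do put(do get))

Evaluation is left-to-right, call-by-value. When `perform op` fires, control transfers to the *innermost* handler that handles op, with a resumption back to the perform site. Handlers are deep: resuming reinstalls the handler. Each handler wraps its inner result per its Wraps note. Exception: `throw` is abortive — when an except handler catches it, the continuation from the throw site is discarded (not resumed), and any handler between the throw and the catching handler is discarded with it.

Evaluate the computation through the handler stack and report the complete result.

Answer: [((0, 0), ())]

Working:
get @ H0 ⇒ 0
put(0) @ H0 ⇒ s:=0
get @ H0 ⇒ 0
put(0) @ H0 ⇒ s:=0
H0 returns (0, 0)
H1 returns (0, 0)
H2 returns ((0, 0), ())
H3 returns [((0, 0), ())]
= [((0, 0), ())]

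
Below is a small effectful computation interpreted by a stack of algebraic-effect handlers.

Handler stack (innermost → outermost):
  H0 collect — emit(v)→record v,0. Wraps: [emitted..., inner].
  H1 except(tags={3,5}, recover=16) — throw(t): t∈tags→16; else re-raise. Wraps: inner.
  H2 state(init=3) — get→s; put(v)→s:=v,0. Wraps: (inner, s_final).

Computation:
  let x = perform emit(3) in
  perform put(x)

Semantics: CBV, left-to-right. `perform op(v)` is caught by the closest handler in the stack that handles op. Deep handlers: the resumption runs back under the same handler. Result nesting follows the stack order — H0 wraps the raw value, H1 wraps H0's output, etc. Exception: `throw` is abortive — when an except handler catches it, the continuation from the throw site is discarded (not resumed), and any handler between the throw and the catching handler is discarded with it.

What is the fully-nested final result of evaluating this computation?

Answer: ([3, 0], 0)

Working:
emit(3) @ H0 ⇒ out+=3
put(0) @ H2 ⇒ s:=0
H0 returns [3, 0]
H1 returns [3, 0]
H2 returns ([3, 0], 0)
= ([3, 0], 0)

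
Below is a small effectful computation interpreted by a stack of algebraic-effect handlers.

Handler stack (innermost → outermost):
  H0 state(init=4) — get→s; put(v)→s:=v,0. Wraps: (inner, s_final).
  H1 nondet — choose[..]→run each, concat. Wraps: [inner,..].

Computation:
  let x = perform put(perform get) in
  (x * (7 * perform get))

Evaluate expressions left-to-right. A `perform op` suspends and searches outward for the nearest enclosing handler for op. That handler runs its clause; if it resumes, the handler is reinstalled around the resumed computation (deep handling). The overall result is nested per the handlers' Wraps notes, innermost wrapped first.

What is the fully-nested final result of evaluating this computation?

Evaluation trace:
get @ H0 ⇒ 4
put(4) @ H0 ⇒ s:=4
get @ H0 ⇒ 4
H0 returns (0, 4)
H1 returns [(0, 4)]
= [(0, 4)]

Answer: [(0, 4)]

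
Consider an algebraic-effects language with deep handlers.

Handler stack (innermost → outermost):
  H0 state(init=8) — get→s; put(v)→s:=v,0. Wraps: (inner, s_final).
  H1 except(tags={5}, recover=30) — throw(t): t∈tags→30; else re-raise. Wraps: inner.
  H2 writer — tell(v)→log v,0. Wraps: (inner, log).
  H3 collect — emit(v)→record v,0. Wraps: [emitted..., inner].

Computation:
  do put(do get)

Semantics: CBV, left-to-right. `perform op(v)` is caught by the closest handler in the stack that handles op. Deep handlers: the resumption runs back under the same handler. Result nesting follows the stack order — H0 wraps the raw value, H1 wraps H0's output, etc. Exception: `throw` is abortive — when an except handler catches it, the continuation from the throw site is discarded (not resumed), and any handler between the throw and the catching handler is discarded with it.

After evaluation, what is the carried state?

Answer: 8

Working:
get @ H0 ⇒ 8
put(8) @ H0 ⇒ s:=8
H0 returns (0, 8)
H1 returns (0, 8)
H2 returns ((0, 8), ())
H3 returns [((0, 8), ())]
= [((0, 8), ())]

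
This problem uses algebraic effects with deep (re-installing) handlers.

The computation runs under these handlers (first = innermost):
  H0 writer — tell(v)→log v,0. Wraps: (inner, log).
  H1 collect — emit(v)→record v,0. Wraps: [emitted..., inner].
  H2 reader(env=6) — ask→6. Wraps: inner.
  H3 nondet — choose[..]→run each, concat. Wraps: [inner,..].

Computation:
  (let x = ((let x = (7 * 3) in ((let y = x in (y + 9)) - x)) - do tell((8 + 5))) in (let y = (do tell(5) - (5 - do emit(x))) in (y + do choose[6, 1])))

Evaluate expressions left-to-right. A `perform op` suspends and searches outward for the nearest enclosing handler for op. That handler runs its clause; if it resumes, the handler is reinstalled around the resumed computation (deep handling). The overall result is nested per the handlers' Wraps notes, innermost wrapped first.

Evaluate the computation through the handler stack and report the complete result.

Answer: [[9, (1, (13, 5))], [9, (-4, (13, 5))]]

Step-by-step:
tell(13) @ H0 ⇒ log+=13
tell(5) @ H0 ⇒ log+=5
emit(9) @ H1 ⇒ out+=9
choose[6, 1] @ H3
  branch[0] choose=6:
    H0 returns (1, (13, 5))
    H1 returns [9, (1, (13, 5))]
    H2 returns [9, (1, (13, 5))]
    H3 returns [[9, (1, (13, 5))]]
  branch[1] choose=1:
    H0 returns (-4, (13, 5))
    H1 returns [9, (-4, (13, 5))]
    H2 returns [9, (-4, (13, 5))]
    H3 returns [[9, (-4, (13, 5))]]
= [[9, (1, (13, 5))], [9, (-4, (13, 5))]]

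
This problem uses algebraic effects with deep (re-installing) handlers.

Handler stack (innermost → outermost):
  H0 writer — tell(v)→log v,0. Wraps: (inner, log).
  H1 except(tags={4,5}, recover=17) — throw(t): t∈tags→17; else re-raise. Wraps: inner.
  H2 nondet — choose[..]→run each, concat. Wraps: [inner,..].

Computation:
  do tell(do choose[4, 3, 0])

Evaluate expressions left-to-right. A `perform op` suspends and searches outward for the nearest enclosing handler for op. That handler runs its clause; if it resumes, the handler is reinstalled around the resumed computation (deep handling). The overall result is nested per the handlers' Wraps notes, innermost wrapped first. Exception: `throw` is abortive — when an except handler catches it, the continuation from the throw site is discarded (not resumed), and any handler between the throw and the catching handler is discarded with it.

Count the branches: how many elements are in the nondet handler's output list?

Evaluation trace:
choose[4, 3, 0] @ H2
  branch[0] choose=4:
    tell(4) @ H0 ⇒ log+=4
    H0 returns (0, (4))
    H1 returns (0, (4))
    H2 returns [(0, (4))]
  branch[1] choose=3:
    tell(3) @ H0 ⇒ log+=3
    H0 returns (0, (3))
    H1 returns (0, (3))
    H2 returns [(0, (3))]
  branch[2] choose=0:
    tell(0) @ H0 ⇒ log+=0
    H0 returns (0, (0))
    H1 returns (0, (0))
    H2 returns [(0, (0))]
= [(0, (4)), (0, (3)), (0, (0))]

Answer: 3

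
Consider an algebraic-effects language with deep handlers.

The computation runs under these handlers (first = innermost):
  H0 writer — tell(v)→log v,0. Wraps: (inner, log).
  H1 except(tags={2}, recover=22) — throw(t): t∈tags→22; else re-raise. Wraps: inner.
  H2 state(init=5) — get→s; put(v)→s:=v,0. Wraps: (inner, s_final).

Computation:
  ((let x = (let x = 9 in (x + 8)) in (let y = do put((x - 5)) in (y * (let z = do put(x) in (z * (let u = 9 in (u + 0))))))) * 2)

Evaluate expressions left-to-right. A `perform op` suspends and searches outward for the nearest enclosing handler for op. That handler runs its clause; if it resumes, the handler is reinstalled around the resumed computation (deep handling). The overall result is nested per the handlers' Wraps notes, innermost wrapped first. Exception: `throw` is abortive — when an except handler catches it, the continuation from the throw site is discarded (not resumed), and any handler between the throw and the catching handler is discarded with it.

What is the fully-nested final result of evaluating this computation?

Working:
put(12) @ H2 ⇒ s:=12
put(17) @ H2 ⇒ s:=17
H0 returns (0, ())
H1 returns (0, ())
H2 returns ((0, ()), 17)
= ((0, ()), 17)

Answer: ((0, ()), 17)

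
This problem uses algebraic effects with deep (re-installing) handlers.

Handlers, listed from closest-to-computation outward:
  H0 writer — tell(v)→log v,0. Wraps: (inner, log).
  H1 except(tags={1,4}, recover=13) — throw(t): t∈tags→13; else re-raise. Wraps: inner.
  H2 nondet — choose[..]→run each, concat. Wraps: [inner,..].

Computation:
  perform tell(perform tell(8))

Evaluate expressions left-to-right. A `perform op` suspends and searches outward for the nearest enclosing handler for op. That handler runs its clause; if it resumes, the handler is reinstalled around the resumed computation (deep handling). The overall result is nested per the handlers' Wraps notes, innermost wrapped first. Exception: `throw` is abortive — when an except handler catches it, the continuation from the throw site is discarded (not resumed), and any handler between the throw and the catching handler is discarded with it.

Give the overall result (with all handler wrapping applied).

Working:
tell(8) @ H0 ⇒ log+=8
tell(0) @ H0 ⇒ log+=0
H0 returns (0, (8, 0))
H1 returns (0, (8, 0))
H2 returns [(0, (8, 0))]
= [(0, (8, 0))]

Answer: [(0, (8, 0))]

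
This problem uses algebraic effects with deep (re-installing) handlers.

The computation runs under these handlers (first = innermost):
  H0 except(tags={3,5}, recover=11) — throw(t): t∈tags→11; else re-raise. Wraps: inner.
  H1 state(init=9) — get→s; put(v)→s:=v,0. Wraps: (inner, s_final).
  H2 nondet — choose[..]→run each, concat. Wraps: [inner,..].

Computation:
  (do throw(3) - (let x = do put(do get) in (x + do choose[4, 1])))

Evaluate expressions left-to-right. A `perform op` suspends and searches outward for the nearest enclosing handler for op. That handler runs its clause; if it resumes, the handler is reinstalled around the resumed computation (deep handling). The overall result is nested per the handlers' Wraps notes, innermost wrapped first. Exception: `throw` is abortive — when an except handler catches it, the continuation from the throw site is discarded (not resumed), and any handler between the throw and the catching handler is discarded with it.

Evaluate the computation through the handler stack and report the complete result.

Working:
throw(3) @ H0 caught ⇒ 11
H1 returns (11, 9)
H2 returns [(11, 9)]
= [(11, 9)]

Answer: [(11, 9)]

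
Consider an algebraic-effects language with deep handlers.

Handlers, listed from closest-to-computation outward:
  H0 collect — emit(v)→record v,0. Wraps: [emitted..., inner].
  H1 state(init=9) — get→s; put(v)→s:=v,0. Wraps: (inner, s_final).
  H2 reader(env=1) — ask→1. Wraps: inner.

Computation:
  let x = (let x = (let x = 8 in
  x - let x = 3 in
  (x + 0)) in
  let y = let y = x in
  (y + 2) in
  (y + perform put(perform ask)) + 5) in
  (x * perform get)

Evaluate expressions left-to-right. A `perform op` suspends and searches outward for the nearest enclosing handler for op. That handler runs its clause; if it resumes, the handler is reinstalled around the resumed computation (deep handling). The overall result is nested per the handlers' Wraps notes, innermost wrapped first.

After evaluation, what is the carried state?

Evaluation trace:
ask @ H2 ⇒ 1
put(1) @ H1 ⇒ s:=1
get @ H1 ⇒ 1
H0 returns [12]
H1 returns ([12], 1)
H2 returns ([12], 1)
= ([12], 1)

Answer: 1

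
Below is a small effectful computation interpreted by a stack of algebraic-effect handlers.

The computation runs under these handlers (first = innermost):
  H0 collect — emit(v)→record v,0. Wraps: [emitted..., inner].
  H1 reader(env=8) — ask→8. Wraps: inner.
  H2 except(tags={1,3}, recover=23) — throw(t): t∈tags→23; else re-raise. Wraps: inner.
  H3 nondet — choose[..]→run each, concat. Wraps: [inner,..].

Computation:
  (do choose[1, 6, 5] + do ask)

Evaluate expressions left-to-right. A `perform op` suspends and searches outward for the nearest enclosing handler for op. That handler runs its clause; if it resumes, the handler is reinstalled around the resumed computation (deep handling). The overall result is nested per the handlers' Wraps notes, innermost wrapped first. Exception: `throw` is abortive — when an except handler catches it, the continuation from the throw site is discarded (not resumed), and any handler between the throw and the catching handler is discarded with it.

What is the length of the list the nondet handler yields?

Step-by-step:
choose[1, 6, 5] @ H3
  branch[0] choose=1:
    ask @ H1 ⇒ 8
    H0 returns [9]
    H1 returns [9]
    H2 returns [9]
    H3 returns [[9]]
  branch[1] choose=6:
    ask @ H1 ⇒ 8
    H0 returns [14]
    H1 returns [14]
    H2 returns [14]
    H3 returns [[14]]
  branch[2] choose=5:
    ask @ H1 ⇒ 8
    H0 returns [13]
    H1 returns [13]
    H2 returns [13]
    H3 returns [[13]]
= [[9], [14], [13]]

Answer: 3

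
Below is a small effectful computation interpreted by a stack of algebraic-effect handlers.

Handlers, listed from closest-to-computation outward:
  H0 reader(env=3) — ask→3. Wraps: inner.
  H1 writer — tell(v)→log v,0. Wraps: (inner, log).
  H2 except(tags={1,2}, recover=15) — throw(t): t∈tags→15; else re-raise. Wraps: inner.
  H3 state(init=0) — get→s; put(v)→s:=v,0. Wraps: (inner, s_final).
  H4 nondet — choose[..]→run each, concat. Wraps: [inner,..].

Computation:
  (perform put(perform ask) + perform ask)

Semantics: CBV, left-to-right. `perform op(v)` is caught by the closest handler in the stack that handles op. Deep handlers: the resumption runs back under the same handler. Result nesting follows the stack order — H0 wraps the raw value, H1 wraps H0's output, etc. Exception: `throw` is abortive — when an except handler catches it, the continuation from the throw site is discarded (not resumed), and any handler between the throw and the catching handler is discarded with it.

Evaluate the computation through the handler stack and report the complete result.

Answer: [((3, ()), 3)]

Working:
ask @ H0 ⇒ 3
put(3) @ H3 ⇒ s:=3
ask @ H0 ⇒ 3
H0 returns 3
H1 returns (3, ())
H2 returns (3, ())
H3 returns ((3, ()), 3)
H4 returns [((3, ()), 3)]
= [((3, ()), 3)]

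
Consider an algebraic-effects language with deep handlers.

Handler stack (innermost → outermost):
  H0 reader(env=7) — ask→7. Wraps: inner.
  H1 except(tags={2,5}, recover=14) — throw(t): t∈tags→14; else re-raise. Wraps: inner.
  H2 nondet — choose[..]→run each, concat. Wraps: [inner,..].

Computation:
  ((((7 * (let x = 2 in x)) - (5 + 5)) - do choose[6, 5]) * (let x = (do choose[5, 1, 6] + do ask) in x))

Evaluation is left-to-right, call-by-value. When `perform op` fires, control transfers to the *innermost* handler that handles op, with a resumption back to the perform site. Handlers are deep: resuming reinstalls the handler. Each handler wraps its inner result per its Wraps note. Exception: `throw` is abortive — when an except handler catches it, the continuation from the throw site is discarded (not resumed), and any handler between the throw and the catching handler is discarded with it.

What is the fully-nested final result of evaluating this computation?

Answer: [-24, -16, -26, -12, -8, -13]

Working:
choose[6, 5] @ H2
  branch[0] choose=6:
    choose[5, 1, 6] @ H2
      branch[0] choose=5:
        ask @ H0 ⇒ 7
        H0 returns -24
        H1 returns -24
        H2 returns [-24]
      branch[1] choose=1:
        ask @ H0 ⇒ 7
        H0 returns -16
        H1 returns -16
        H2 returns [-16]
      branch[2] choose=6:
        ask @ H0 ⇒ 7
        H0 returns -26
        H1 returns -26
        H2 returns [-26]
  branch[1] choose=5:
    choose[5, 1, 6] @ H2
      branch[0] choose=5:
        ask @ H0 ⇒ 7
        H0 returns -12
        H1 returns -12
        H2 returns [-12]
      branch[1] choose=1:
        ask @ H0 ⇒ 7
        H0 returns -8
        H1 returns -8
        H2 returns [-8]
      branch[2] choose=6:
        ask @ H0 ⇒ 7
        H0 returns -13
        H1 returns -13
        H2 returns [-13]
= [-24, -16, -26, -12, -8, -13]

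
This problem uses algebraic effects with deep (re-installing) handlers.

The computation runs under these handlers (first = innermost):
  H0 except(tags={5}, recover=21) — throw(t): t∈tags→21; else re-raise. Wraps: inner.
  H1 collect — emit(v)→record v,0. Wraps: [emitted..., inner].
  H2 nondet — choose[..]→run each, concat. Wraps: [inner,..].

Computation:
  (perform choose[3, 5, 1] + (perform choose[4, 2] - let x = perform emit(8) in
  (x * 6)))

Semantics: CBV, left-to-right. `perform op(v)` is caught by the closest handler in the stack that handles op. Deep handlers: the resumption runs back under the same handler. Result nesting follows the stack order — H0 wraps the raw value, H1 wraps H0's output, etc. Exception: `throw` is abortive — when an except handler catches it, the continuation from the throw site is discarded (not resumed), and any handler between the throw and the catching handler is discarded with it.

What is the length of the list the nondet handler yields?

Working:
choose[3, 5, 1] @ H2
  branch[0] choose=3:
    choose[4, 2] @ H2
      branch[0] choose=4:
        emit(8) @ H1 ⇒ out+=8
        H0 returns 7
        H1 returns [8, 7]
        H2 returns [[8, 7]]
      branch[1] choose=2:
        emit(8) @ H1 ⇒ out+=8
        H0 returns 5
        H1 returns [8, 5]
        H2 returns [[8, 5]]
  branch[1] choose=5:
    choose[4, 2] @ H2
      branch[0] choose=4:
        emit(8) @ H1 ⇒ out+=8
        H0 returns 9
        H1 returns [8, 9]
        H2 returns [[8, 9]]
      branch[1] choose=2:
        emit(8) @ H1 ⇒ out+=8
        H0 returns 7
        H1 returns [8, 7]
        H2 returns [[8, 7]]
  branch[2] choose=1:
    choose[4, 2] @ H2
      branch[0] choose=4:
        emit(8) @ H1 ⇒ out+=8
        H0 returns 5
        H1 returns [8, 5]
        H2 returns [[8, 5]]
      branch[1] choose=2:
        emit(8) @ H1 ⇒ out+=8
        H0 returns 3
        H1 returns [8, 3]
        H2 returns [[8, 3]]
= [[8, 7], [8, 5], [8, 9], [8, 7], [8, 5], [8, 3]]

Answer: 6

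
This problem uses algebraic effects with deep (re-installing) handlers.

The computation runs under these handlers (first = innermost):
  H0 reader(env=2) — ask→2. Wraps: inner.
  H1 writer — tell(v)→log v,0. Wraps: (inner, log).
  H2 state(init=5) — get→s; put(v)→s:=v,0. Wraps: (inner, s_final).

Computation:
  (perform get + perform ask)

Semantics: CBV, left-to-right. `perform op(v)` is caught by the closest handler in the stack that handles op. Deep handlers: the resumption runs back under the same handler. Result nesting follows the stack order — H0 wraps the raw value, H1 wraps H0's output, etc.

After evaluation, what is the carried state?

Answer: 5

Evaluation trace:
get @ H2 ⇒ 5
ask @ H0 ⇒ 2
H0 returns 7
H1 returns (7, ())
H2 returns ((7, ()), 5)
= ((7, ()), 5)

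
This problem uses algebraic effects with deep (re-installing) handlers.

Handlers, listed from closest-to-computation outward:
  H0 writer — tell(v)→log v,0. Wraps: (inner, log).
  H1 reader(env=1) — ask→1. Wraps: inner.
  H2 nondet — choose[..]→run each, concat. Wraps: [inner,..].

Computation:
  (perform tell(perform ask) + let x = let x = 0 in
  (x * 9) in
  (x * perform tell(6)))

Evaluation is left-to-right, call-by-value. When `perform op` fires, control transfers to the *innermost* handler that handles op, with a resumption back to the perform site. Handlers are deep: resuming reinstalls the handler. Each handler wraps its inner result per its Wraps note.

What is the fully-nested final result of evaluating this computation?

Answer: [(0, (1, 6))]

Step-by-step:
ask @ H1 ⇒ 1
tell(1) @ H0 ⇒ log+=1
tell(6) @ H0 ⇒ log+=6
H0 returns (0, (1, 6))
H1 returns (0, (1, 6))
H2 returns [(0, (1, 6))]
= [(0, (1, 6))]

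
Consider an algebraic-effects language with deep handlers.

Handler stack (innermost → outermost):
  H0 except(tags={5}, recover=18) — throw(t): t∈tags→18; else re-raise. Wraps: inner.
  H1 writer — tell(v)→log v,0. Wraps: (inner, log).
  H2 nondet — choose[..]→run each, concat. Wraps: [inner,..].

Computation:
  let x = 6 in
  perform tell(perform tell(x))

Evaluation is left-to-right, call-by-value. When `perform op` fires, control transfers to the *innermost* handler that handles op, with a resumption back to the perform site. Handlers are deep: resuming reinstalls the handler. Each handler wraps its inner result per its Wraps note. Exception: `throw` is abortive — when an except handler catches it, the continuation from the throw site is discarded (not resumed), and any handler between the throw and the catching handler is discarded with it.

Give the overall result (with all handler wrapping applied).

Working:
tell(6) @ H1 ⇒ log+=6
tell(0) @ H1 ⇒ log+=0
H0 returns 0
H1 returns (0, (6, 0))
H2 returns [(0, (6, 0))]
= [(0, (6, 0))]

Answer: [(0, (6, 0))]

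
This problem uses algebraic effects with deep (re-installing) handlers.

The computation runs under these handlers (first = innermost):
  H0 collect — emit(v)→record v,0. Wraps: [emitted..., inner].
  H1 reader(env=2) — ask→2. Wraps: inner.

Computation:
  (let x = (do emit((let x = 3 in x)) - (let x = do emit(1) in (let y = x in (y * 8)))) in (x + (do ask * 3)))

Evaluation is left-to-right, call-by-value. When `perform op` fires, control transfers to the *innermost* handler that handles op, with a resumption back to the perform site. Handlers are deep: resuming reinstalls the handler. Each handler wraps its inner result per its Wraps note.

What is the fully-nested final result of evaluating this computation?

Working:
emit(3) @ H0 ⇒ out+=3
emit(1) @ H0 ⇒ out+=1
ask @ H1 ⇒ 2
H0 returns [3, 1, 6]
H1 returns [3, 1, 6]
= [3, 1, 6]

Answer: [3, 1, 6]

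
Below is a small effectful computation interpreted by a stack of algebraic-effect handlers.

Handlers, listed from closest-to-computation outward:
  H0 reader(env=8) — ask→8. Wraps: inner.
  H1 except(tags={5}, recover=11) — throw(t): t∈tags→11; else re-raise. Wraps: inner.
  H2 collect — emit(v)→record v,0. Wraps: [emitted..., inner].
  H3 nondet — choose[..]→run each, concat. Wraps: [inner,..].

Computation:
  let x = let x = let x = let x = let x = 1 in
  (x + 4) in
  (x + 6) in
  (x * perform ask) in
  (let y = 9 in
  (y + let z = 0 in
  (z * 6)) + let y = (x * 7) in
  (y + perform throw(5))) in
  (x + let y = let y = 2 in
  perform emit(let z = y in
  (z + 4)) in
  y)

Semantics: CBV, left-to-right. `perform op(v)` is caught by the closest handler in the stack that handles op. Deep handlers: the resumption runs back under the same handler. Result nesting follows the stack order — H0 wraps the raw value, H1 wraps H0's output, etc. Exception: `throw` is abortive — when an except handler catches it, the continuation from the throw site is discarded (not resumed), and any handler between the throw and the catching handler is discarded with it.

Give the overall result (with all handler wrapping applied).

Answer: [[11]]

Step-by-step:
ask @ H0 ⇒ 8
throw(5) @ H1 caught ⇒ 11
H2 returns [11]
H3 returns [[11]]
= [[11]]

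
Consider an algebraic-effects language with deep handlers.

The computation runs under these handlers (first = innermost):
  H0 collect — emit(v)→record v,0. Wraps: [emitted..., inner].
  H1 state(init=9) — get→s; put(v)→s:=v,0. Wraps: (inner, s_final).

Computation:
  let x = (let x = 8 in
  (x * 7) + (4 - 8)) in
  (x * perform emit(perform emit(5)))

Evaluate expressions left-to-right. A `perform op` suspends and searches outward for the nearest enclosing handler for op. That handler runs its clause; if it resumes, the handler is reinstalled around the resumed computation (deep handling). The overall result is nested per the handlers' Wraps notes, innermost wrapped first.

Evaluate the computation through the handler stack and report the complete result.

Step-by-step:
emit(5) @ H0 ⇒ out+=5
emit(0) @ H0 ⇒ out+=0
H0 returns [5, 0, 0]
H1 returns ([5, 0, 0], 9)
= ([5, 0, 0], 9)

Answer: ([5, 0, 0], 9)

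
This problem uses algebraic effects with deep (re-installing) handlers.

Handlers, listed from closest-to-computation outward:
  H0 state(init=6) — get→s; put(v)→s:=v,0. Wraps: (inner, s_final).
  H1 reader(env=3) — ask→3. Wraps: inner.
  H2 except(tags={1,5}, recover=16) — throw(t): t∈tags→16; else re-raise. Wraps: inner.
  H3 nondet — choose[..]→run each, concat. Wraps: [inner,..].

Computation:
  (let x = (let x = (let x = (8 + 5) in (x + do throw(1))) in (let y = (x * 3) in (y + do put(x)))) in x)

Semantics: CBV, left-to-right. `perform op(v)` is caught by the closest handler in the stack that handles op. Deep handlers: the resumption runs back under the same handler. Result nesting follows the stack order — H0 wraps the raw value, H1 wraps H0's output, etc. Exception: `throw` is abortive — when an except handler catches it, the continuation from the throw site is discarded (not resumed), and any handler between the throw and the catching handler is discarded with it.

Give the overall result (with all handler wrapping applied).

Working:
throw(1) @ H2 caught ⇒ 16
H3 returns [16]
= [16]

Answer: [16]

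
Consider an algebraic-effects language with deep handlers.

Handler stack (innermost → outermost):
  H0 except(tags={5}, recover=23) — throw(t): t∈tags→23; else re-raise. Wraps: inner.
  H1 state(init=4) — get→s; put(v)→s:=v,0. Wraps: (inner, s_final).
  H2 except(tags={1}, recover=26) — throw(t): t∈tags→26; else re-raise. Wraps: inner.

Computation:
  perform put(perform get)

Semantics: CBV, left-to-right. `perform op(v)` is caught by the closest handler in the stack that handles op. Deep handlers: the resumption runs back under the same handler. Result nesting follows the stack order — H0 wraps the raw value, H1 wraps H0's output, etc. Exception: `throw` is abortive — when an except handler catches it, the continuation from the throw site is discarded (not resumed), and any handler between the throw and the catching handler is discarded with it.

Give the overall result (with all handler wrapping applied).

Answer: (0, 4)

Evaluation trace:
get @ H1 ⇒ 4
put(4) @ H1 ⇒ s:=4
H0 returns 0
H1 returns (0, 4)
H2 returns (0, 4)
= (0, 4)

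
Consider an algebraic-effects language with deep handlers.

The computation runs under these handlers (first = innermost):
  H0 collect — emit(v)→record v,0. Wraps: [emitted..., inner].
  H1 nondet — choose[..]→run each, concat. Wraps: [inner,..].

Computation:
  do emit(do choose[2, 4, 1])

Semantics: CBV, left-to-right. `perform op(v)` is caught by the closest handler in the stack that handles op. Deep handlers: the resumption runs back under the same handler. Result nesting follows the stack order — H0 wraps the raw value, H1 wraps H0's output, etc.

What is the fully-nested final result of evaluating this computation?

Answer: [[2, 0], [4, 0], [1, 0]]

Step-by-step:
choose[2, 4, 1] @ H1
  branch[0] choose=2:
    emit(2) @ H0 ⇒ out+=2
    H0 returns [2, 0]
    H1 returns [[2, 0]]
  branch[1] choose=4:
    emit(4) @ H0 ⇒ out+=4
    H0 returns [4, 0]
    H1 returns [[4, 0]]
  branch[2] choose=1:
    emit(1) @ H0 ⇒ out+=1
    H0 returns [1, 0]
    H1 returns [[1, 0]]
= [[2, 0], [4, 0], [1, 0]]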